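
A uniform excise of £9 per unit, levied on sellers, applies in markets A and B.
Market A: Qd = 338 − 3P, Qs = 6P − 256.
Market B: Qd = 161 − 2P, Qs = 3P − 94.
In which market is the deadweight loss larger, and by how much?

Market A: pre-tax P* = £66, Q* = 140; post-tax Q = 122; deadweight loss = £81.
Market B: pre-tax P* = £51, Q* = 59; post-tax Q = 48.2; deadweight loss = £48.6.
Difference: £81 vs £48.6 → market A is larger by £32.4.

Market A, by £32.4.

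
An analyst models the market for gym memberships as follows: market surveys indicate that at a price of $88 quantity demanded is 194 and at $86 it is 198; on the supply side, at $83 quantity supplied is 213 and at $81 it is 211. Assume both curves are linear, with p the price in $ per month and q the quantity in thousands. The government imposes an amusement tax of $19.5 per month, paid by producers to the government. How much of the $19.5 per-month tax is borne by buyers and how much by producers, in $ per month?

Demand slope: (198 − 194)/(86 − 88) = -2, so qd = 370 − 2p.
Supply slope: (211 − 213)/(81 − 83) = 1, so qs = p + 130.
Without the tax, 370 − 2p = p + 130 gives 3p = 240, so p* = $80 and q* = 210.
With the tax collected from producers, supply shifts: qs = (p − 19.5) + 130.
Solving gives q = 197 with buyers paying $86.5 and producers receiving $67 (the $19.5 wedge).
Burden on buyers: $6.5; on producers: $13. (They sum to $19.5.)
The less price-elastic side of the market bears the larger share of a per-unit tax.

Buyers bear $6.5 per month; producers bear $13 per month.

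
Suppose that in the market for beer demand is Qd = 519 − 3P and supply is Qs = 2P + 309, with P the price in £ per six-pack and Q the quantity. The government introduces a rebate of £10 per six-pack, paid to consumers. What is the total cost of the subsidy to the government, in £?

Before the subsidy: set 519 − 3P = 2P + 309 → P* = £42, Q* = 393.
With a per-unit subsidy paid to consumers, each effectively pays P − 10, so demand becomes Qd = 519 − 3(P − 10).
New equilibrium: consumers pay £38, sellers receive £48, Q = 405. (Wedge: Pb − Ps = −10.)
Outlay = t · Q = 10 · 405 = £4050.

Government outlay = £4050.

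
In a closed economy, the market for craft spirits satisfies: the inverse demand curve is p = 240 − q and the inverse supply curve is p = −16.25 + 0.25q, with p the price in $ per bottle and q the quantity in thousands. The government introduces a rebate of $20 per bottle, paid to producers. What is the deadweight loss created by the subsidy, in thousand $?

Deadweight loss = $160 thousand.

Rewrite in direct form: qd = 240 − p and qs = 4p + 65.
Without the subsidy, 240 − p = 4p + 65 gives 5p = 175, so p* = $35 and q* = 205.
With a per-unit subsidy paid to producers, each receives p + 20 per unit sold, so supply becomes qs = 4(p + 20) + 65.
Solving gives q = 221 with buyers paying $19 and producers receiving $39 (the $20 wedge).
Quantity rises by |ΔQ| = |205 − 221| = 16.
DWL = ½ · t · |ΔQ| = ½ · 20 · 16 = $160.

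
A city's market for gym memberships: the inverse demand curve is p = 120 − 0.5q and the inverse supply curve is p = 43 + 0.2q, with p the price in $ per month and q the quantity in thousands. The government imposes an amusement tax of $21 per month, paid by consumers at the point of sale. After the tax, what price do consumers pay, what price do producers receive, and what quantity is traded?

Rewrite in direct form: qd = 240 − 2p and qs = 5p − 215.
Before the tax: set 240 − 2p = 5p − 215 → p* = $65, q* = 110.
With the tax collected from consumers, demand (in seller-price terms) shifts: qd = 240 − 2(p + 21).
New equilibrium: consumers pay $80, producers receive $59, q = 80. (Wedge: pb − ps = 21.)
The less price-elastic side of the market bears the larger share of a per-unit tax.

Consumers pay $80; producers receive $59; quantity = 80.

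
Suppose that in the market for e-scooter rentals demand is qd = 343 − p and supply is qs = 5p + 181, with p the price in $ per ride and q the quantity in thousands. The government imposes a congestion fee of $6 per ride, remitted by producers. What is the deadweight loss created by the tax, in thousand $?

Before the tax: set 343 − p = 5p + 181 → p* = $27, q* = 316.
With the tax collected from producers, supply shifts: qs = 5(p − 6) + 181.
New equilibrium: consumers pay $32, producers receive $26, q = 311. (Wedge: pb − ps = 6.)
Quantity falls by |ΔQ| = |316 − 311| = 5.
DWL = ½ · t · |ΔQ| = ½ · 6 · 5 = $15.

Deadweight loss = $15 thousand.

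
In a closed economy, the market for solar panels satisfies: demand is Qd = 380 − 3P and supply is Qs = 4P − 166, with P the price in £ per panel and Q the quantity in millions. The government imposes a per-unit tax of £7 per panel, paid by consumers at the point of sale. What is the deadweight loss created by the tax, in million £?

Deadweight loss = £42 million.

Without the tax, 380 − 3P = 4P − 166 gives 7P = 546, so P* = £78 and Q* = 146.
With the tax collected from consumers, demand (in seller-price terms) shifts: Qd = 380 − 3(P + 7).
Solving gives Q = 134 with consumers paying £82 and producers receiving £75 (the £7 wedge).
Quantity falls by |ΔQ| = |146 − 134| = 12.
DWL = ½ · t · |ΔQ| = ½ · 7 · 12 = £42.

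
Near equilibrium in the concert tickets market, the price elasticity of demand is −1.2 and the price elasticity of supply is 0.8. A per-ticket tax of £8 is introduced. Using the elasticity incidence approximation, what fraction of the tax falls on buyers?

Incidence ratio: buyers' share ≈ εs / (εs + |εd|) = 0.8 / (0.8 + 1.2) = 0.4.
Supply is the less elastic side, so buyers bear the smaller share.

Buyers' share ≈ 0.4.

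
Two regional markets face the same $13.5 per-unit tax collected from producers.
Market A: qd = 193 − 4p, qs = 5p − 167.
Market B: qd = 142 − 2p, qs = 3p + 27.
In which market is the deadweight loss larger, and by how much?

Market A: pre-tax p* = $40, q* = 33; post-tax q = 3; deadweight loss = $202.5.
Market B: pre-tax p* = $23, q* = 96; post-tax q = 79.8; deadweight loss = $109.35.
Difference: $202.5 vs $109.35 → market A is larger by $93.15.

Market A, by $93.15.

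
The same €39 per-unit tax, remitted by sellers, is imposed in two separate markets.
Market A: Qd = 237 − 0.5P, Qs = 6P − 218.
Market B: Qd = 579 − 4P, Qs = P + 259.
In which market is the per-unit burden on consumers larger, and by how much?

Market A: pre-tax P* = €70, Q* = 202; post-tax Q = 184; per-unit burden on consumers = €36.
Market B: pre-tax P* = €64, Q* = 323; post-tax Q = 291.8; per-unit burden on consumers = €7.8.
Difference: €36 vs €7.8 → market A is larger by €28.2.

Market A, by €28.2.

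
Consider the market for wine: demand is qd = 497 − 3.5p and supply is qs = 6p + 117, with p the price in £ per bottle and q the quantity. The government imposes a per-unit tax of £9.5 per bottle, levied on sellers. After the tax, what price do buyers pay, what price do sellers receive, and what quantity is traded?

Without the tax, 497 − 3.5p = 6p + 117 gives 9.5p = 380, so p* = £40 and q* = 357.
With the tax collected from sellers, supply shifts: qs = 6(p − 9.5) + 117.
Solving gives q = 336 with buyers paying £46 and sellers receiving £36.5 (the £9.5 wedge).
The less price-elastic side of the market bears the larger share of a per-unit tax.

Buyers pay £46; sellers receive £36.5; quantity = 336.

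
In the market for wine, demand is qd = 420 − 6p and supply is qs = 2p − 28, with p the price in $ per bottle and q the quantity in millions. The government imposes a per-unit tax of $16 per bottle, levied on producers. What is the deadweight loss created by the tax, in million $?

Before the tax: set 420 − 6p = 2p − 28 → p* = $56, q* = 84.
With the tax collected from producers, supply shifts: qs = 2(p − 16) − 28.
Solving gives q = 60 with buyers paying $60 and producers receiving $44 (the $16 wedge).
Quantity falls by |ΔQ| = |84 − 60| = 24.
DWL = ½ · t · |ΔQ| = ½ · 16 · 24 = $192.

Deadweight loss = $192 million.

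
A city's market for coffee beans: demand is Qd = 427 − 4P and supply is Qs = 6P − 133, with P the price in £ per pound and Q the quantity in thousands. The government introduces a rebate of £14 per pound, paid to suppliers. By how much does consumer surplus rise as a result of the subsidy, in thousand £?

Consumer surplus rises by £1846.32 thousand.

Without the subsidy, 427 − 4P = 6P − 133 gives 10P = 560, so P* = £56 and Q* = 203.
With a per-unit subsidy paid to suppliers, each receives P + 14 per unit sold, so supply becomes Qs = 6(P + 14) − 133.
Solving gives Q = 236.6 with consumers paying £47.6 and suppliers receiving £61.6 (the £14 wedge).
ΔCS is the trapezoid between Q = 236.6 and Q = 203 of height £8.4: ½ · (203 + 236.6) · 8.4 = £1846.32.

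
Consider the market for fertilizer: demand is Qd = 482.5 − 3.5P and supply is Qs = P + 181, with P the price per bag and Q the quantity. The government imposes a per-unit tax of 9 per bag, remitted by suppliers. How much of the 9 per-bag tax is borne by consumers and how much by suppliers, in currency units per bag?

Consumers bear 2 per bag; suppliers bear 7 per bag.

Without the tax, 482.5 − 3.5P = P + 181 gives 4.5P = 301.5, so P* = 67 and Q* = 248.
With the tax collected from suppliers, supply shifts: Qs = (P − 9) + 181.
Solving gives Q = 241 with consumers paying 69 and suppliers receiving 60 (the 9 wedge).
Burden on consumers: 2; on suppliers: 7. (They sum to 9.)
The less price-elastic side of the market bears the larger share of a per-unit tax.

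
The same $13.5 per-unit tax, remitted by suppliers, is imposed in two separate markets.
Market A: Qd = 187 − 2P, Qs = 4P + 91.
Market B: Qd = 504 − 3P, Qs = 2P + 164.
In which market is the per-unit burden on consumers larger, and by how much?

Market A, by $3.6.

Market A: pre-tax P* = $16, Q* = 155; post-tax Q = 137; per-unit burden on consumers = $9.
Market B: pre-tax P* = $68, Q* = 300; post-tax Q = 283.8; per-unit burden on consumers = $5.4.
Difference: $9 vs $5.4 → market A is larger by $3.6.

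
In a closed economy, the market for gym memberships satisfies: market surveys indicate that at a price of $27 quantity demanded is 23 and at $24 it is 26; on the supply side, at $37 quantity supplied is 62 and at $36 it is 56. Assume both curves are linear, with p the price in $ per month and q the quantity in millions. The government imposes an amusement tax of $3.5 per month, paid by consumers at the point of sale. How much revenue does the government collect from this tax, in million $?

Tax revenue = $59.5 million.

Demand slope: (26 − 23)/(24 − 27) = -1, so qd = 50 − p.
Supply slope: (56 − 62)/(36 − 37) = 6, so qs = 6p − 160.
Without the tax, 50 − p = 6p − 160 gives 7p = 210, so p* = $30 and q* = 20.
With the tax collected from consumers, demand (in seller-price terms) shifts: qd = 50 − (p + 3.5).
Solving gives q = 17 with consumers paying $33 and sellers receiving $29.5 (the $3.5 wedge).
Revenue = t · Q = 3.5 · 17 = $59.5.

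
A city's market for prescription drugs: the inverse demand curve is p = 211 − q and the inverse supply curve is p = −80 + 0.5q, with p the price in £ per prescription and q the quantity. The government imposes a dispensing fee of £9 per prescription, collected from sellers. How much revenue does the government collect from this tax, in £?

Inverting to q(p) form: qd = 211 − p; qs = 2p + 160.
Without the tax, 211 − p = 2p + 160 gives 3p = 51, so p* = £17 and q* = 194.
With the tax collected from sellers, supply shifts: qs = 2(p − 9) + 160.
Solving gives q = 188 with consumers paying £23 and sellers receiving £14 (the £9 wedge).
Revenue = t · Q = 9 · 188 = £1692.

Tax revenue = £1692.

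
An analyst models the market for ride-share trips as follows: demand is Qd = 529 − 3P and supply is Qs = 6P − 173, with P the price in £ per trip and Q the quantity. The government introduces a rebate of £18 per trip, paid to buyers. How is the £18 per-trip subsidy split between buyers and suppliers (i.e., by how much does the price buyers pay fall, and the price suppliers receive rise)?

Buyers gain £12 per trip; suppliers gain £6 per trip.

Before the subsidy: set 529 − 3P = 6P − 173 → P* = £78, Q* = 295.
With a per-unit subsidy paid to buyers, each effectively pays P − 18, so demand becomes Qd = 529 − 3(P − 18).
Solving gives Q = 331 with buyers paying £66 and suppliers receiving £84 (the £18 wedge).
Gain to buyers: £12; to suppliers: £6. (They sum to £18.)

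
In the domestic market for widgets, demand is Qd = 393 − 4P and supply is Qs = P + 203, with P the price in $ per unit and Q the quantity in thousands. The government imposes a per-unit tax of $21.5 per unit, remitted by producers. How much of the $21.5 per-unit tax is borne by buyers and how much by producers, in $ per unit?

Without the tax, 393 − 4P = P + 203 gives 5P = 190, so P* = $38 and Q* = 241.
With the tax collected from producers, supply shifts: Qs = (P − 21.5) + 203.
New equilibrium: buyers pay $42.3, producers receive $20.8, Q = 223.8. (Wedge: Pb − Ps = 21.5.)
Burden on buyers: $4.3; on producers: $17.2. (They sum to $21.5.)

Buyers bear $4.3 per unit; producers bear $17.2 per unit.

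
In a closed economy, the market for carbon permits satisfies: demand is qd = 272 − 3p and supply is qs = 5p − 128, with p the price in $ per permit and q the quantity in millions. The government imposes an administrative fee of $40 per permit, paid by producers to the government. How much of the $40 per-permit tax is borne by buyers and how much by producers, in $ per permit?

Without the tax, 272 − 3p = 5p − 128 gives 8p = 400, so p* = $50 and q* = 122.
With the tax collected from producers, supply shifts: qs = 5(p − 40) − 128.
New equilibrium: buyers pay $75, producers receive $35, q = 47. (Wedge: pb − ps = 40.)
Burden on buyers: $25; on producers: $15. (They sum to $40.)

Buyers bear $25 per permit; producers bear $15 per permit.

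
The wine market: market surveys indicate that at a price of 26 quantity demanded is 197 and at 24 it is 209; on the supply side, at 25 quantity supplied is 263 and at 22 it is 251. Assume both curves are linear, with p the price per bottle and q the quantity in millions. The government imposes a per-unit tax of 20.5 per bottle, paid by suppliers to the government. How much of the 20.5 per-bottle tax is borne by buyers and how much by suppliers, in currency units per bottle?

Buyers bear 8.2 per bottle; suppliers bear 12.3 per bottle.

Demand slope: (209 − 197)/(24 − 26) = -6, so qd = 353 − 6p.
Supply slope: (251 − 263)/(22 − 25) = 4, so qs = 4p + 163.
Before the tax: set 353 − 6p = 4p + 163 → p* = 19, q* = 239.
With the tax collected from suppliers, supply shifts: qs = 4(p − 20.5) + 163.
New equilibrium: buyers pay 27.2, suppliers receive 6.7, q = 189.8. (Wedge: pb − ps = 20.5.)
Burden on buyers: 8.2; on suppliers: 12.3. (They sum to 20.5.)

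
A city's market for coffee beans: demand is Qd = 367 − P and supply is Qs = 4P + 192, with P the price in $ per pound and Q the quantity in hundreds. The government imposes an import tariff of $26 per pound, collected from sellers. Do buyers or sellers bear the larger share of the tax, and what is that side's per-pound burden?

Buyers bear the larger share: $20.8 per pound.

Without the tax, 367 − P = 4P + 192 gives 5P = 175, so P* = $35 and Q* = 332.
With the tax collected from sellers, supply shifts: Qs = 4(P − 26) + 192.
Solving gives Q = 311.2 with buyers paying $55.8 and sellers receiving $29.8 (the $26 wedge).
Per-pound burden: buyers $20.8, sellers $5.2.
Buyers take the larger share because demand is less price-elastic here (demand slope 1 vs supply slope 4).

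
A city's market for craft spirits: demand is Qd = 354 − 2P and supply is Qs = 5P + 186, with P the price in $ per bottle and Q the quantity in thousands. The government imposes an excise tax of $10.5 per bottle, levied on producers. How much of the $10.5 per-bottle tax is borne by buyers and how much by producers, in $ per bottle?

Before the tax: set 354 − 2P = 5P + 186 → P* = $24, Q* = 306.
With the tax collected from producers, supply shifts: Qs = 5(P − 10.5) + 186.
New equilibrium: buyers pay $31.5, producers receive $21, Q = 291. (Wedge: Pb − Ps = 10.5.)
Burden on buyers: $7.5; on producers: $3. (They sum to $10.5.)

Buyers bear $7.5 per bottle; producers bear $3 per bottle.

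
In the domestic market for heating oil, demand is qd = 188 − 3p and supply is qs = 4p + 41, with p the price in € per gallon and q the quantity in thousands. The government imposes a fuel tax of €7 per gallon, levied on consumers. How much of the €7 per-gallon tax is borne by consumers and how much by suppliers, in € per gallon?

Consumers bear €4 per gallon; suppliers bear €3 per gallon.

Without the tax, 188 − 3p = 4p + 41 gives 7p = 147, so p* = €21 and q* = 125.
With the tax collected from consumers, demand (in seller-price terms) shifts: qd = 188 − 3(p + 7).
Solving gives q = 113 with consumers paying €25 and suppliers receiving €18 (the €7 wedge).
Burden on consumers: €4; on suppliers: €3. (They sum to €7.)
The less price-elastic side of the market bears the larger share of a per-unit tax.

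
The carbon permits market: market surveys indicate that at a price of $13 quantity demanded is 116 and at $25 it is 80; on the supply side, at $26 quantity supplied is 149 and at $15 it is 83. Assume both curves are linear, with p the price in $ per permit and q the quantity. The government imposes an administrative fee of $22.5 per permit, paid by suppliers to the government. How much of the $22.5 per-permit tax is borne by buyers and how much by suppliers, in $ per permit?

Demand slope: (80 − 116)/(25 − 13) = -3, so qd = 155 − 3p.
Supply slope: (83 − 149)/(15 − 26) = 6, so qs = 6p − 7.
Without the tax, 155 − 3p = 6p − 7 gives 9p = 162, so p* = $18 and q* = 101.
With the tax collected from suppliers, supply shifts: qs = 6(p − 22.5) − 7.
New equilibrium: buyers pay $33, suppliers receive $10.5, q = 56. (Wedge: pb − ps = 22.5.)
Burden on buyers: $15; on suppliers: $7.5. (They sum to $22.5.)

Buyers bear $15 per permit; suppliers bear $7.5 per permit.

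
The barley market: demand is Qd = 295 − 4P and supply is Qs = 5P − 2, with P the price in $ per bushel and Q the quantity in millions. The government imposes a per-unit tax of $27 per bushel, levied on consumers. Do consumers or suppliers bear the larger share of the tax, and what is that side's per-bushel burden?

Consumers bear the larger share: $15 per bushel.

Without the tax, 295 − 4P = 5P − 2 gives 9P = 297, so P* = $33 and Q* = 163.
With the tax collected from consumers, demand (in seller-price terms) shifts: Qd = 295 − 4(P + 27).
Solving gives Q = 103 with consumers paying $48 and suppliers receiving $21 (the $27 wedge).
Per-bushel burden: consumers $15, suppliers $12.
Consumers take the larger share because demand is less price-elastic here (demand slope 4 vs supply slope 5).
The less price-elastic side of the market bears the larger share of a per-unit tax.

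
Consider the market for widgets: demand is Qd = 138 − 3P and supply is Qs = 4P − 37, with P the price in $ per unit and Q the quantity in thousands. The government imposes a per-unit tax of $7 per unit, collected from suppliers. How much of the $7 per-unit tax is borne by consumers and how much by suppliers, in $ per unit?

Before the tax: set 138 − 3P = 4P − 37 → P* = $25, Q* = 63.
With the tax collected from suppliers, supply shifts: Qs = 4(P − 7) − 37.
Solving gives Q = 51 with consumers paying $29 and suppliers receiving $22 (the $7 wedge).
Burden on consumers: $4; on suppliers: $3. (They sum to $7.)

Consumers bear $4 per unit; suppliers bear $3 per unit.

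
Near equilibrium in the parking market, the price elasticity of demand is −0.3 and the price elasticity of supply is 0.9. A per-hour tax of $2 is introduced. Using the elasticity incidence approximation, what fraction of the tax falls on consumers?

Consumers' share ≈ 0.75.

Incidence ratio: consumers' share ≈ εs / (εs + |εd|) = 0.9 / (0.9 + 0.3) = 0.75.
Supply is the more elastic side, so consumers bear the larger share.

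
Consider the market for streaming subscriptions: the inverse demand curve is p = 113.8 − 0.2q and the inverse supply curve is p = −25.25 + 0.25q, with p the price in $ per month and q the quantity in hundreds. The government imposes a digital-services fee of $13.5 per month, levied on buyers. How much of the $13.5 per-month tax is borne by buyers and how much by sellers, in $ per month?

Rewrite in direct form: qd = 569 − 5p and qs = 4p + 101.
Before the tax: set 569 − 5p = 4p + 101 → p* = $52, q* = 309.
With the tax collected from buyers, demand (in seller-price terms) shifts: qd = 569 − 5(p + 13.5).
New equilibrium: buyers pay $58, sellers receive $44.5, q = 279. (Wedge: pb − ps = 13.5.)
Burden on buyers: $6; on sellers: $7.5. (They sum to $13.5.)
The less price-elastic side of the market bears the larger share of a per-unit tax.

Buyers bear $6 per month; sellers bear $7.5 per month.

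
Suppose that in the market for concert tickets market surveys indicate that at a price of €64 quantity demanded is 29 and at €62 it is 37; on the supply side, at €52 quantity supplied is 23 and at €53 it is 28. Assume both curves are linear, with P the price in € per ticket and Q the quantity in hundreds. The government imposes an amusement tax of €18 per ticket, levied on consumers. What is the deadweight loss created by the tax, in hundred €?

Demand slope: (37 − 29)/(62 − 64) = -4, so Qd = 285 − 4P.
Supply slope: (28 − 23)/(53 − 52) = 5, so Qs = 5P − 237.
Without the tax, 285 − 4P = 5P − 237 gives 9P = 522, so P* = €58 and Q* = 53.
With the tax collected from consumers, demand (in seller-price terms) shifts: Qd = 285 − 4(P + 18).
Solving gives Q = 13 with consumers paying €68 and producers receiving €50 (the €18 wedge).
Quantity falls by |ΔQ| = |53 − 13| = 40.
DWL = ½ · t · |ΔQ| = ½ · 18 · 40 = €360.

Deadweight loss = €360 hundred.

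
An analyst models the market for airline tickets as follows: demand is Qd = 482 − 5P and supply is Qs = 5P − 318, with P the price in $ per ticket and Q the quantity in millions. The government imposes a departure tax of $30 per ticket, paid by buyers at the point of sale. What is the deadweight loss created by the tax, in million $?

Before the tax: set 482 − 5P = 5P − 318 → P* = $80, Q* = 82.
With the tax collected from buyers, demand (in seller-price terms) shifts: Qd = 482 − 5(P + 30).
New equilibrium: buyers pay $95, producers receive $65, Q = 7. (Wedge: Pb − Ps = 30.)
Quantity falls by |ΔQ| = |82 − 7| = 75.
DWL = ½ · t · |ΔQ| = ½ · 30 · 75 = $1125.

Deadweight loss = $1125 million.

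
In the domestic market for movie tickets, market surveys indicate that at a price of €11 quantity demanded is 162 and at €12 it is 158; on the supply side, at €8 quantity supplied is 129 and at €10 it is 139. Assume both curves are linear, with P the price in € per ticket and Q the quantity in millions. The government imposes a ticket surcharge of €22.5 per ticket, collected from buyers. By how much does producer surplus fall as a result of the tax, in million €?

Demand slope: (158 − 162)/(12 − 11) = -4, so Qd = 206 − 4P.
Supply slope: (139 − 129)/(10 − 8) = 5, so Qs = 5P + 89.
Without the tax, 206 − 4P = 5P + 89 gives 9P = 117, so P* = €13 and Q* = 154.
With the tax collected from buyers, demand (in seller-price terms) shifts: Qd = 206 − 4(P + 22.5).
New equilibrium: buyers pay €25.5, producers receive €3, Q = 104. (Wedge: Pb − Ps = 22.5.)
ΔPS is the trapezoid between Q = 104 and Q = 154 of height €10: ½ · (154 + 104) · 10 = €1290.

Producer surplus falls by €1290 million.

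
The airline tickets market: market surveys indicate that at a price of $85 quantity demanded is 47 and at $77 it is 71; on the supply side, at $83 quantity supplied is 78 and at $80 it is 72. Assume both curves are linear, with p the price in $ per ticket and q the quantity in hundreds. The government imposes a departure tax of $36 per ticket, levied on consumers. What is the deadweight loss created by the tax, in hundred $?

Demand slope: (71 − 47)/(77 − 85) = -3, so qd = 302 − 3p.
Supply slope: (72 − 78)/(80 − 83) = 2, so qs = 2p − 88.
Without the tax, 302 − 3p = 2p − 88 gives 5p = 390, so p* = $78 and q* = 68.
With the tax collected from consumers, demand (in seller-price terms) shifts: qd = 302 − 3(p + 36).
New equilibrium: consumers pay $92.4, producers receive $56.4, q = 24.8. (Wedge: pb − ps = 36.)
Quantity falls by |ΔQ| = |68 − 24.8| = 43.2.
DWL = ½ · t · |ΔQ| = ½ · 36 · 43.2 = $777.6.

Deadweight loss = $777.6 hundred.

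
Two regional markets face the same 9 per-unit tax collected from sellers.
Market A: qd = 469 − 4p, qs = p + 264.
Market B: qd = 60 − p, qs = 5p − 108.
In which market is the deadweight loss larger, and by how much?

Market B, by 1.35.

Market A: pre-tax p* = 41, q* = 305; post-tax q = 297.8; deadweight loss = 32.4.
Market B: pre-tax p* = 28, q* = 32; post-tax q = 24.5; deadweight loss = 33.75.
Difference: 32.4 vs 33.75 → market B is larger by 1.35.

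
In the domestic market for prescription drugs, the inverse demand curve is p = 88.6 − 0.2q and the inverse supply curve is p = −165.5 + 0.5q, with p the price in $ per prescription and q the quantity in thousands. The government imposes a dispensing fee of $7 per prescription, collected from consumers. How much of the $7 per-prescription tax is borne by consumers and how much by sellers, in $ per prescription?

Inverting to q(p) form: qd = 443 − 5p; qs = 2p + 331.
Without the tax, 443 − 5p = 2p + 331 gives 7p = 112, so p* = $16 and q* = 363.
With the tax collected from consumers, demand (in seller-price terms) shifts: qd = 443 − 5(p + 7).
Solving gives q = 353 with consumers paying $18 and sellers receiving $11 (the $7 wedge).
Burden on consumers: $2; on sellers: $5. (They sum to $7.)
The less price-elastic side of the market bears the larger share of a per-unit tax.

Consumers bear $2 per prescription; sellers bear $5 per prescription.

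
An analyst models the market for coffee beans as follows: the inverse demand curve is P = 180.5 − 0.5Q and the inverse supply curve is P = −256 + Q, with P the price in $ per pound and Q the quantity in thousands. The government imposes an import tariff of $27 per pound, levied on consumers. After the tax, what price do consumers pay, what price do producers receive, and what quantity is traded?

Rewrite in direct form: Qd = 361 − 2P and Qs = P + 256.
Without the tax, 361 − 2P = P + 256 gives 3P = 105, so P* = $35 and Q* = 291.
With the tax collected from consumers, demand (in seller-price terms) shifts: Qd = 361 − 2(P + 27).
Solving gives Q = 273 with consumers paying $44 and producers receiving $17 (the $27 wedge).

Consumers pay $44; producers receive $17; quantity = 273.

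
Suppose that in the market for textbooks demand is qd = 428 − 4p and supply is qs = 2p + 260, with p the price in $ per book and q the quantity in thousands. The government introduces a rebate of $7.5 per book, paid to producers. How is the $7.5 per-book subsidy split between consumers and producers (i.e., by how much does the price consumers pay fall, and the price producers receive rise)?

Without the subsidy, 428 − 4p = 2p + 260 gives 6p = 168, so p* = $28 and q* = 316.
With a per-unit subsidy paid to producers, each receives p + 7.5 per unit sold, so supply becomes qs = 2(p + 7.5) + 260.
Solving gives q = 326 with consumers paying $25.5 and producers receiving $33 (the $7.5 wedge).
Gain to consumers: $2.5; to producers: $5. (They sum to $7.5.)

Consumers gain $2.5 per book; producers gain $5 per book.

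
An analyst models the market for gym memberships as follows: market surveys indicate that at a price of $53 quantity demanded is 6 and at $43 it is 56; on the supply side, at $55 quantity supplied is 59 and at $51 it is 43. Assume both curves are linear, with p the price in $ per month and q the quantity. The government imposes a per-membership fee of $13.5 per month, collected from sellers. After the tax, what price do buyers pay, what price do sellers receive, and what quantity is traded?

Buyers pay $54; sellers receive $40.5; quantity = 1.

Demand slope: (56 − 6)/(43 − 53) = -5, so qd = 271 − 5p.
Supply slope: (43 − 59)/(51 − 55) = 4, so qs = 4p − 161.
Without the tax, 271 − 5p = 4p − 161 gives 9p = 432, so p* = $48 and q* = 31.
With the tax collected from sellers, supply shifts: qs = 4(p − 13.5) − 161.
New equilibrium: buyers pay $54, sellers receive $40.5, q = 1. (Wedge: pb − ps = 13.5.)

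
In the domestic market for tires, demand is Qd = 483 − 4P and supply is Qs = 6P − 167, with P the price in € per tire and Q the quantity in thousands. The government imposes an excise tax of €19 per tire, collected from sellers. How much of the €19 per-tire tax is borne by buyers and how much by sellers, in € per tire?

Without the tax, 483 − 4P = 6P − 167 gives 10P = 650, so P* = €65 and Q* = 223.
With the tax collected from sellers, supply shifts: Qs = 6(P − 19) − 167.
Solving gives Q = 177.4 with buyers paying €76.4 and sellers receiving €57.4 (the €19 wedge).
Burden on buyers: €11.4; on sellers: €7.6. (They sum to €19.)

Buyers bear €11.4 per tire; sellers bear €7.6 per tire.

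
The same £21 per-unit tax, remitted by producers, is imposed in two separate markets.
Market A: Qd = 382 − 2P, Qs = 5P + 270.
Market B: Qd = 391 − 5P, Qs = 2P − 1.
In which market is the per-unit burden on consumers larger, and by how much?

Market A, by £9.

Market A: pre-tax P* = £16, Q* = 350; post-tax Q = 320; per-unit burden on consumers = £15.
Market B: pre-tax P* = £56, Q* = 111; post-tax Q = 81; per-unit burden on consumers = £6.
Difference: £15 vs £6 → market A is larger by £9.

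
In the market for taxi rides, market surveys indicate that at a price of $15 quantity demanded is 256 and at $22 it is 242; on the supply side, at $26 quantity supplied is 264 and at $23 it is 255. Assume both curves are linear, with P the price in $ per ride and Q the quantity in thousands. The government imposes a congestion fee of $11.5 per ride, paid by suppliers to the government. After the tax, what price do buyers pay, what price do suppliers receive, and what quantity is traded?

Buyers pay $26.9; suppliers receive $15.4; quantity = 232.2.

Demand slope: (242 − 256)/(22 − 15) = -2, so Qd = 286 − 2P.
Supply slope: (255 − 264)/(23 − 26) = 3, so Qs = 3P + 186.
Before the tax: set 286 − 2P = 3P + 186 → P* = $20, Q* = 246.
With the tax collected from suppliers, supply shifts: Qs = 3(P − 11.5) + 186.
Solving gives Q = 232.2 with buyers paying $26.9 and suppliers receiving $15.4 (the $11.5 wedge).
The less price-elastic side of the market bears the larger share of a per-unit tax.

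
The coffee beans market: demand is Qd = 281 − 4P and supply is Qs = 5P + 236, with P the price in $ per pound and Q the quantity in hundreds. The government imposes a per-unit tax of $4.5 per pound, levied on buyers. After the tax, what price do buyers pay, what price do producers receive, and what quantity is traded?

Without the tax, 281 − 4P = 5P + 236 gives 9P = 45, so P* = $5 and Q* = 261.
With the tax collected from buyers, demand (in seller-price terms) shifts: Qd = 281 − 4(P + 4.5).
New equilibrium: buyers pay $7.5, producers receive $3, Q = 251. (Wedge: Pb − Ps = 4.5.)
The less price-elastic side of the market bears the larger share of a per-unit tax.

Buyers pay $7.5; producers receive $3; quantity = 251.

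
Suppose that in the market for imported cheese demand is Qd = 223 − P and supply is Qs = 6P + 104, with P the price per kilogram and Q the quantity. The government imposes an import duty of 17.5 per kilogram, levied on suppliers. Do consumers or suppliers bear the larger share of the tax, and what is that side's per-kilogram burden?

Consumers bear the larger share: 15 per kilogram.

Without the tax, 223 − P = 6P + 104 gives 7P = 119, so P* = 17 and Q* = 206.
With the tax collected from suppliers, supply shifts: Qs = 6(P − 17.5) + 104.
New equilibrium: consumers pay 32, suppliers receive 14.5, Q = 191. (Wedge: Pb − Ps = 17.5.)
Per-kilogram burden: consumers 15, suppliers 2.5.
Consumers take the larger share because demand is less price-elastic here (demand slope 1 vs supply slope 6).
The less price-elastic side of the market bears the larger share of a per-unit tax.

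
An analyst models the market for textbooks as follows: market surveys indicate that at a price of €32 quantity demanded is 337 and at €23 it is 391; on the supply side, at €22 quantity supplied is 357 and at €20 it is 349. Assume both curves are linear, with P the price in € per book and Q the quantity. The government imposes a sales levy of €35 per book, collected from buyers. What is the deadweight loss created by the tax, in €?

Demand slope: (391 − 337)/(23 − 32) = -6, so Qd = 529 − 6P.
Supply slope: (349 − 357)/(20 − 22) = 4, so Qs = 4P + 269.
Before the tax: set 529 − 6P = 4P + 269 → P* = €26, Q* = 373.
With the tax collected from buyers, demand (in seller-price terms) shifts: Qd = 529 − 6(P + 35).
New equilibrium: buyers pay €40, producers receive €5, Q = 289. (Wedge: Pb − Ps = 35.)
Quantity falls by |ΔQ| = |373 − 289| = 84.
DWL = ½ · t · |ΔQ| = ½ · 35 · 84 = €1470.

Deadweight loss = €1470.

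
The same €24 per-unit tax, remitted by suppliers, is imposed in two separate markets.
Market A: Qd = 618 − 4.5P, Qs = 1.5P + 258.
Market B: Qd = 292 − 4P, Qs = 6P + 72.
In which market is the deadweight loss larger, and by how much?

Market B, by €367.2.

Market A: pre-tax P* = €60, Q* = 348; post-tax Q = 321; deadweight loss = €324.
Market B: pre-tax P* = €22, Q* = 204; post-tax Q = 146.4; deadweight loss = €691.2.
Difference: €324 vs €691.2 → market B is larger by €367.2.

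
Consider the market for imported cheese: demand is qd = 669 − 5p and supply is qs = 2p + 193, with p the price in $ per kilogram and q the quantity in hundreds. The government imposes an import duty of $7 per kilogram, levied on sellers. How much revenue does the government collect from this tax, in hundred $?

Tax revenue = $2233 hundred.

Before the tax: set 669 − 5p = 2p + 193 → p* = $68, q* = 329.
With the tax collected from sellers, supply shifts: qs = 2(p − 7) + 193.
New equilibrium: buyers pay $70, sellers receive $63, q = 319. (Wedge: pb − ps = 7.)
Revenue = t · Q = 7 · 319 = $2233.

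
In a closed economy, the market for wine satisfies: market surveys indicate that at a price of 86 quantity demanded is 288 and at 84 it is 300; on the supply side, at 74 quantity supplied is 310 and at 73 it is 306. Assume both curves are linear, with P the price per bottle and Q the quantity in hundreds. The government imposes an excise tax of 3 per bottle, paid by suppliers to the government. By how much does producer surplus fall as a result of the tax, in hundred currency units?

Demand slope: (300 − 288)/(84 − 86) = -6, so Qd = 804 − 6P.
Supply slope: (306 − 310)/(73 − 74) = 4, so Qs = 4P + 14.
Before the tax: set 804 − 6P = 4P + 14 → P* = 79, Q* = 330.
With the tax collected from suppliers, supply shifts: Qs = 4(P − 3) + 14.
Solving gives Q = 322.8 with buyers paying 80.2 and suppliers receiving 77.2 (the 3 wedge).
ΔPS is the trapezoid between Q = 322.8 and Q = 330 of height 1.8: ½ · (330 + 322.8) · 1.8 = 587.52.

Producer surplus falls by 587.52 hundred.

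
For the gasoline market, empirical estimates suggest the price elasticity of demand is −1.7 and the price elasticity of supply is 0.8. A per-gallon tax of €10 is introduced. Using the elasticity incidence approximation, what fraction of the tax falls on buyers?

Buyers' share ≈ 0.32.

Incidence ratio: buyers' share ≈ εs / (εs + |εd|) = 0.8 / (0.8 + 1.7) = 0.32.
Supply is the less elastic side, so buyers bear the smaller share.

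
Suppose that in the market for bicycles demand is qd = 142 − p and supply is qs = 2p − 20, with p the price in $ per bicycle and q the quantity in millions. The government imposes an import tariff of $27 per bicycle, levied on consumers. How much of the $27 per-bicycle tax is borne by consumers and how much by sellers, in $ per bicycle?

Consumers bear $18 per bicycle; sellers bear $9 per bicycle.

Without the tax, 142 − p = 2p − 20 gives 3p = 162, so p* = $54 and q* = 88.
With the tax collected from consumers, demand (in seller-price terms) shifts: qd = 142 − (p + 27).
Solving gives q = 70 with consumers paying $72 and sellers receiving $45 (the $27 wedge).
Burden on consumers: $18; on sellers: $9. (They sum to $27.)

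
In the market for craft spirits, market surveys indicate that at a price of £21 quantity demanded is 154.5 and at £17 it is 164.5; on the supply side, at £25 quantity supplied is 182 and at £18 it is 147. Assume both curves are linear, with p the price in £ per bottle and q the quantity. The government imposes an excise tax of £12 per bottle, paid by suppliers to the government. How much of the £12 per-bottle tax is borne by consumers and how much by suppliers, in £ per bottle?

Demand slope: (164.5 − 154.5)/(17 − 21) = -2.5, so qd = 207 − 2.5p.
Supply slope: (147 − 182)/(18 − 25) = 5, so qs = 5p + 57.
Before the tax: set 207 − 2.5p = 5p + 57 → p* = £20, q* = 157.
With the tax collected from suppliers, supply shifts: qs = 5(p − 12) + 57.
Solving gives q = 137 with consumers paying £28 and suppliers receiving £16 (the £12 wedge).
Burden on consumers: £8; on suppliers: £4. (They sum to £12.)
The less price-elastic side of the market bears the larger share of a per-unit tax.

Consumers bear £8 per bottle; suppliers bear £4 per bottle.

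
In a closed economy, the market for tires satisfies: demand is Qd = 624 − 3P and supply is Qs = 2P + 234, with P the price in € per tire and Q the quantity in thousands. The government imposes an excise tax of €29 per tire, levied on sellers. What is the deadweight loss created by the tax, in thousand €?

Deadweight loss = €504.6 thousand.

Without the tax, 624 − 3P = 2P + 234 gives 5P = 390, so P* = €78 and Q* = 390.
With the tax collected from sellers, supply shifts: Qs = 2(P − 29) + 234.
Solving gives Q = 355.2 with consumers paying €89.6 and sellers receiving €60.6 (the €29 wedge).
Quantity falls by |ΔQ| = |390 − 355.2| = 34.8.
DWL = ½ · t · |ΔQ| = ½ · 29 · 34.8 = €504.6.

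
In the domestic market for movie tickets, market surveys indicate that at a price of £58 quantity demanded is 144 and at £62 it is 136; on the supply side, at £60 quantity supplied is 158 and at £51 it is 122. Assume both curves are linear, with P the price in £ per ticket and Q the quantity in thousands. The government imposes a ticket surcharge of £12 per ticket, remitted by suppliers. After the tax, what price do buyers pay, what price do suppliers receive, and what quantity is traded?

Buyers pay £65; suppliers receive £53; quantity = 130.

Demand slope: (136 − 144)/(62 − 58) = -2, so Qd = 260 − 2P.
Supply slope: (122 − 158)/(51 − 60) = 4, so Qs = 4P − 82.
Without the tax, 260 − 2P = 4P − 82 gives 6P = 342, so P* = £57 and Q* = 146.
With the tax collected from suppliers, supply shifts: Qs = 4(P − 12) − 82.
New equilibrium: buyers pay £65, suppliers receive £53, Q = 130. (Wedge: Pb − Ps = 12.)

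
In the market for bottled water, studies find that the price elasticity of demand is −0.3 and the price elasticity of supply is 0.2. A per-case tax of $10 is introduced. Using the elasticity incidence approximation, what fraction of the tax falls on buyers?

Buyers' share ≈ 0.4.

Incidence ratio: buyers' share ≈ εs / (εs + |εd|) = 0.2 / (0.2 + 0.3) = 0.4.
Supply is the less elastic side, so buyers bear the smaller share.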